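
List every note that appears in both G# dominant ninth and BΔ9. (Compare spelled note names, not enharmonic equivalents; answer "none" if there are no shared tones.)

G# dominant ninth: G♯ B♯ D♯ F♯ A♯
BΔ9: B D♯ F♯ A♯ C♯
Common to both → D♯, F♯, A♯.

D♯, F♯, A♯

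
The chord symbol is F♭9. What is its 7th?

F♭9 is built on F♭; its 7th is a minor 7th above the root.
A seventh above F uses the letter E, and the minor 7th above F♭ is E𝄫.

E𝄫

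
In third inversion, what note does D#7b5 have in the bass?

C#

D#7b5 in root position is D#–F##–A–C#.
Third inversion places the seventh in the bass, which is C#.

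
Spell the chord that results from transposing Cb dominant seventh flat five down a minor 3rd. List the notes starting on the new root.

Ab  C  Ebb  Gb

Cb down a minor 3rd → Ab. New chord: Ab dominant seventh flat five.
Ab — root
C — major 3rd
Ebb — diminished 5th
Gb — minor 7th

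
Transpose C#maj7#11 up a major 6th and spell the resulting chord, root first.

A#, C##, E#, G##, D##

Transposed root: C# → A# (major 6th up). So we spell A# major seventh sharp eleven:
root → A#
3rd (major 3rd) → C##
5th (perfect 5th) → E#
7th (major 7th) → G##
11th (augmented 11th) → D##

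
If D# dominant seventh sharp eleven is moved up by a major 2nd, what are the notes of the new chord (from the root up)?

E-sharp, G-double-sharp, B-sharp, D-sharp, A-double-sharp

D-sharp up a major 2nd → E-sharp. New chord: E-sharp dominant seventh sharp eleven.
Root: E-sharp
Major 3rd (3rd): G-double-sharp
Perfect 5th (5th): B-sharp
Minor 7th (7th): D-sharp
Augmented 11th (11th): A-double-sharp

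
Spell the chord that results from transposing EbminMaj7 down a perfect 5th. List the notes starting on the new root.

Ab – Cb – Eb – G

Transposed root: Eb → Ab (perfect 5th down). So we spell Ab minor-major seventh:
root → Ab
3rd (minor 3rd) → Cb
5th (perfect 5th) → Eb
7th (major 7th) → G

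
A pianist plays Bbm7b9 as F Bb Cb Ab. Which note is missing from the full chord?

The full Bbm7b9 chord is Bb, Db, F, Ab, Cb.
Comparing with the voicing, the minor 3rd (3rd) — Db — is absent.

Db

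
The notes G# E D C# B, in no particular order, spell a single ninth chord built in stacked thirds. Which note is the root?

Arranged so that each adjacent pair is a third by letter name: C# – E – G# – B – D.
The bottom of that stack, C#, is the root (this is C# minor seventh flat nine).

C#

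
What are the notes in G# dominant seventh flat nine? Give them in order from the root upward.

G-sharp B-sharp D-sharp F-sharp A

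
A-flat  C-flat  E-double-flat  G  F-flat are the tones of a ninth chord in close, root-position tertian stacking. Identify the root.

Arranged so that each adjacent pair is a third by letter name: F-flat – A-flat – C-flat – E-double-flat – G.
The bottom of that stack, F-flat, is the root (this is F-flat dominant seventh sharp nine).

F-flat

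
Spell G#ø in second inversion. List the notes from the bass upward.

D, F#, G#, B

G#ø = G#–B–D–F#; second inversion → fifth (D) lowest.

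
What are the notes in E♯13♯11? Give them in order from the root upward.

E# – G## – B# – D# – F## – A## – C##

E♯13♯11 is a dominant thirteenth sharp eleven built on E#.
root → E#
3rd (major 3rd) → G##
5th (perfect 5th) → B#
7th (minor 7th) → D#
9th (major 9th) → F##
11th (augmented 11th) → A##
13th (major 13th) → C##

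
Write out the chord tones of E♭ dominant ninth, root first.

E♭ dominant ninth is a dominant ninth built on Eb.
Eb — root
G — major 3rd
Bb — perfect 5th
Db — minor 7th
F — major 9th

Eb G Bb Db F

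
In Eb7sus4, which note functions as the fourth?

Root of Eb7sus4 = Eb. The 4th is a perfect 4th: Eb up a perfect 4th → Ab.

Ab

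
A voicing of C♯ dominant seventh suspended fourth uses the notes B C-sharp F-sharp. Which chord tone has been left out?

G-sharp

C♯ dominant seventh suspended fourth = C-sharp, F-sharp, G-sharp, B. The voicing lacks the 5th (perfect 5th), G-sharp.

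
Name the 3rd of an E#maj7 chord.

Root of E#maj7 = E#. The 3rd is a major 3rd: E# up a major 3rd → G##.

G##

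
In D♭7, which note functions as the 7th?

Root of D♭7 = D♭. The 7th is a minor 7th: D♭ up a minor 7th → C♭.

C♭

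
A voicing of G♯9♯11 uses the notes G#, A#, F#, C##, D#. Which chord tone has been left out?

G♯9♯11 = G#, B#, D#, F#, A#, C##. The voicing lacks the 3rd (major 3rd), B#.

B#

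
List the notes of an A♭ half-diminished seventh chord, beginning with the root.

Root Ab, quality half-diminished seventh:
Ab — root
Cb — minor 3rd
Ebb — diminished 5th
Gb — minor 7th

Ab  Cb  Ebb  Gb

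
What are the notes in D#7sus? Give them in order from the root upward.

D#7sus is a dominant seventh suspended fourth built on D#.
Root: D#
Perfect 4th (4th): G#
Perfect 5th (5th): A#
Minor 7th (7th): C#

D#, G#, A#, C#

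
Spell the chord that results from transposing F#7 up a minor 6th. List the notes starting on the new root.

F# up a minor 6th → D. New chord: D dominant seventh.
D — root
F# — major 3rd
A — perfect 5th
C — minor 7th

D – F# – A – C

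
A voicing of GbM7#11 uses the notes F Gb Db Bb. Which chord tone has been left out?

C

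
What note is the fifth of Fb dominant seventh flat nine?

C-flat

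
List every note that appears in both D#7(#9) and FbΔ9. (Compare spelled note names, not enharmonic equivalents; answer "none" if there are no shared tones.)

none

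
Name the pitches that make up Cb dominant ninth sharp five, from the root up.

Cb – Eb – G – Bbb – Db

Cb dominant ninth sharp five: dominant ninth sharp five on Cb.
Root: Cb
Major 3rd (3rd): Eb
Augmented 5th (5th): G
Minor 7th (7th): Bbb
Major 9th (9th): Db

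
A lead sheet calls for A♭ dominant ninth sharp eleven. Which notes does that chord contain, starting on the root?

A-flat – C – E-flat – G-flat – B-flat – D

A♭ dominant ninth sharp eleven is a dominant ninth sharp eleven built on A-flat.
A-flat — root
C — major 3rd
E-flat — perfect 5th
G-flat — minor 7th
B-flat — major 9th
D — augmented 11th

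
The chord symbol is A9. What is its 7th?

A9 is built on A; its 7th is a minor 7th above the root.
A seventh above A uses the letter G, and the minor 7th above A is G.

G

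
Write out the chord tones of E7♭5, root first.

E, G♯, B♭, D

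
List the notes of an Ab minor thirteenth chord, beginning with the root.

Root A-flat, quality minor thirteenth:
Root: A-flat
Minor 3rd (3rd): C-flat
Perfect 5th (5th): E-flat
Minor 7th (7th): G-flat
Major 9th (9th): B-flat
Perfect 11th (11th): D-flat
Major 13th (13th): F

A-flat, C-flat, E-flat, G-flat, B-flat, D-flat, F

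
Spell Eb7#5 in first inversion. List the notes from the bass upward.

G – B – Db – Eb

Eb7#5 = Eb–G–B–Db; first inversion → third (G) lowest.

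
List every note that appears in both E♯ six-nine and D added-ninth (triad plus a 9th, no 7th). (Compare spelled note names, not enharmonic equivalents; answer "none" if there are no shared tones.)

none

E♯ six-nine = E-sharp, G-double-sharp, B-sharp, C-double-sharp, F-double-sharp.
D added-ninth = D, F-sharp, A, E.
Shared: none.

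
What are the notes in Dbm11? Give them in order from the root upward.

Db – Fb – Ab – Cb – Eb – Gb

Root Db, quality minor eleventh:
- root: Db
- minor 3rd: Fb
- perfect 5th: Ab
- minor 7th: Cb
- major 9th: Eb
- perfect 11th: Gb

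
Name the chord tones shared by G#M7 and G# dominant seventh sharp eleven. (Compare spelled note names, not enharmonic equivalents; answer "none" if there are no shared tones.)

G# B# D#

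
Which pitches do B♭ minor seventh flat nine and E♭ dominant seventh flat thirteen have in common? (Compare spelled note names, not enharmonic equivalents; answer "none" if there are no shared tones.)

B♭ minor seventh flat nine = Bb, Db, F, Ab, Cb.
E♭ dominant seventh flat thirteen = Eb, G, Bb, Db, Cb.
Shared: Bb, Db, Cb.

Bb Db Cb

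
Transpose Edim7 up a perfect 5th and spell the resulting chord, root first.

B  D  F  Ab

E up a perfect 5th → B. New chord: B diminished seventh.
Root: B
Minor 3rd (3rd): D
Diminished 5th (5th): F
Diminished 7th (7th): Ab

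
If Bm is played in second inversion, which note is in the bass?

F#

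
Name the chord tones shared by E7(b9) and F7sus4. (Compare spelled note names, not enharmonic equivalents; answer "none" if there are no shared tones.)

F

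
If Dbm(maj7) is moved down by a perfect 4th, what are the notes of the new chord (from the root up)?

A perfect 4th down from D♭ is A♭, so the new chord is A♭ minor-major seventh.
root → A♭
3rd (minor 3rd) → C♭
5th (perfect 5th) → E♭
7th (major 7th) → G

A♭ C♭ E♭ G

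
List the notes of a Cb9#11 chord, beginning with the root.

Cb, Eb, Gb, Bbb, Db, F

Cb9#11 is a dominant ninth sharp eleven built on Cb.
- root: Cb
- major 3rd: Eb
- perfect 5th: Gb
- minor 7th: Bbb
- major 9th: Db
- augmented 11th: F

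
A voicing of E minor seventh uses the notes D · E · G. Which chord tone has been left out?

B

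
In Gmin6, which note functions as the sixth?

Gmin6 is built on G; its 6th is a major 6th above the root.
A sixth above G uses the letter E, and the major 6th above G is E.

E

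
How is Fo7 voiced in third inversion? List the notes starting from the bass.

Fo7 = F–Ab–Cb–Ebb; third inversion → seventh (Ebb) lowest.

Ebb – F – Ab – Cb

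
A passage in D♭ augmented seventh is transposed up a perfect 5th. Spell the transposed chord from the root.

A-flat, C, E, G-flat

D-flat up a perfect 5th → A-flat. New chord: A-flat augmented seventh.
A-flat — root
C — major 3rd
E — augmented 5th
G-flat — minor 7th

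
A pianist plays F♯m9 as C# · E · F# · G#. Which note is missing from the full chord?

A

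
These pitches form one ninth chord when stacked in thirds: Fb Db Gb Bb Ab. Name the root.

Arranged so that each adjacent pair is a third by letter name: Gb – Bb – Db – Fb – Ab.
The bottom of that stack, Gb, is the root (this is Gb dominant ninth).

Gb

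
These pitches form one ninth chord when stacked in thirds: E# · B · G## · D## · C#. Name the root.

C#

Arranged so that each adjacent pair is a third by letter name: C# – E# – G## – B – D##.
The bottom of that stack, C#, is the root (this is C# dominant seventh sharp nine sharp five).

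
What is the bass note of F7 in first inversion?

A

F7 = F–A–C–Eb. First inversion → third in the bass = A.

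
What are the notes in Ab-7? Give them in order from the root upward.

A♭ C♭ E♭ G♭

Ab-7 is a minor seventh built on A♭.
- root: A♭
- minor 3rd: C♭
- perfect 5th: E♭
- minor 7th: G♭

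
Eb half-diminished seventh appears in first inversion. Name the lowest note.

Eb half-diminished seventh in root position is E-flat–G-flat–B-double-flat–D-flat.
First inversion places the third in the bass, which is G-flat.

G-flat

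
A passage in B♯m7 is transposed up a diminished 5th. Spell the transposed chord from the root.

F#, A, C#, E

Transposed root: B# → F# (diminished 5th up). So we spell F# minor seventh:
F# — root
A — minor 3rd
C# — perfect 5th
E — minor 7th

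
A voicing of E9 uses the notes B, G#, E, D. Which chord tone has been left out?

E9 = E, G#, B, D, F#. The voicing lacks the 9th (major 9th), F#.

F#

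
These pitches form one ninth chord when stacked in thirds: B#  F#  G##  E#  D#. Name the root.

E#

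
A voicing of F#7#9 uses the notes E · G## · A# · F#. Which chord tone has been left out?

C#

F#7#9 = F#, A#, C#, E, G##. The voicing lacks the 5th (perfect 5th), C#.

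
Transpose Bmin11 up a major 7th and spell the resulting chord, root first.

B up a major 7th → A♯. New chord: A♯ minor eleventh.
A♯ — root
C♯ — minor 3rd
E♯ — perfect 5th
G♯ — minor 7th
B♯ — major 9th
D♯ — perfect 11th

A♯ C♯ E♯ G♯ B♯ D♯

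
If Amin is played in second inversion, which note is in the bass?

Amin in root position is A–C–E.
Second inversion places the fifth in the bass, which is E.

E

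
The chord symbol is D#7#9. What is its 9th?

D#7#9 is built on D♯; its 9th is an augmented 9th above the root.
A second above D uses the letter E, and the augmented 9th above D♯ is E𝄪.

E𝄪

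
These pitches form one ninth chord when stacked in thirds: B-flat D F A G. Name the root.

Arranged so that each adjacent pair is a third by letter name: G – B-flat – D – F – A.
The bottom of that stack, G, is the root (this is G minor ninth).

G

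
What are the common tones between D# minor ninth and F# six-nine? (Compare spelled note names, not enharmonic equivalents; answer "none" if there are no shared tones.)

D-sharp, F-sharp, A-sharp, C-sharp

D# minor ninth = D-sharp, F-sharp, A-sharp, C-sharp, E-sharp.
F# six-nine = F-sharp, A-sharp, C-sharp, D-sharp, G-sharp.
Shared: D-sharp, F-sharp, A-sharp, C-sharp.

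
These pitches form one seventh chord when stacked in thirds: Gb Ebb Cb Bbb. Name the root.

Arranged so that each adjacent pair is a third by letter name: Cb – Ebb – Gb – Bbb.
The bottom of that stack, Cb, is the root (this is Cb minor seventh).

Cb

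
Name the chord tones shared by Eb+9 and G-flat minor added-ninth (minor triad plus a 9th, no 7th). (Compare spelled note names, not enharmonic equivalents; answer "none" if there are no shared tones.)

Db

Eb+9: Eb G B Db F
G-flat minor added-ninth: Gb Bbb Db Ab
Common to both → Db.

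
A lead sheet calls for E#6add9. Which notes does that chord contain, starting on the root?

E#6add9: six-nine on E#.
root → E#
3rd (major 3rd) → G##
5th (perfect 5th) → B#
6th (major 6th) → C##
9th (major 9th) → F##

E# G## B# C## F##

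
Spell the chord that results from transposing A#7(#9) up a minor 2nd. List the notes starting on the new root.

A minor 2nd up from A# is B, so the new chord is B dominant seventh sharp nine.
B — root
D# — major 3rd
F# — perfect 5th
A — minor 7th
C## — augmented 9th

B – D# – F# – A – C##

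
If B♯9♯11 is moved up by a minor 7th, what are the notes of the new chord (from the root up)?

A minor 7th up from B♯ is A♯, so the new chord is A♯ dominant ninth sharp eleven.
root → A♯
3rd (major 3rd) → C𝄪
5th (perfect 5th) → E♯
7th (minor 7th) → G♯
9th (major 9th) → B♯
11th (augmented 11th) → D𝄪

A♯  C𝄪  E♯  G♯  B♯  D𝄪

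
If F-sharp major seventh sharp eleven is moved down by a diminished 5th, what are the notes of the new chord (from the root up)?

Transposed root: F-sharp → B-sharp (diminished 5th down). So we spell B-sharp major seventh sharp eleven:
root → B-sharp
3rd (major 3rd) → D-double-sharp
5th (perfect 5th) → F-double-sharp
7th (major 7th) → A-double-sharp
11th (augmented 11th) → E-double-sharp

B-sharp D-double-sharp F-double-sharp A-double-sharp E-double-sharp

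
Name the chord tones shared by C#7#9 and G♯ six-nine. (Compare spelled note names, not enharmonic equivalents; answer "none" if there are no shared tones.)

E# – G#

C#7#9 = C#, E#, G#, B, D##.
G♯ six-nine = G#, B#, D#, E#, A#.
Shared: E#, G#.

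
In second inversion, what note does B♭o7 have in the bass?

B♭o7 in root position is Bb–Db–Fb–Abb.
Second inversion places the fifth in the bass, which is Fb.

Fb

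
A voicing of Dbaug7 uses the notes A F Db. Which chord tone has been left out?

The full Dbaug7 chord is Db, F, A, Cb.
Comparing with the voicing, the minor 7th (7th) — Cb — is absent.

Cb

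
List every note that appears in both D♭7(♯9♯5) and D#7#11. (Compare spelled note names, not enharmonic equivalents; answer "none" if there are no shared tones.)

D♭7(♯9♯5) = Db, F, A, Cb, E.
D#7#11 = D#, F##, A#, C#, G##.
Shared: none.

none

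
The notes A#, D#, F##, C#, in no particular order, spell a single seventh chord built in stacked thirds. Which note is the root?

Arranged so that each adjacent pair is a third by letter name: D# – F## – A# – C#.
The bottom of that stack, D#, is the root (this is D# dominant seventh).

D#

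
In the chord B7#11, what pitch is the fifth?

F#

Root of B7#11 = B. The 5th is a perfect 5th: B up a perfect 5th → F#.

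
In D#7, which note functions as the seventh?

D#7 is built on D♯; its 7th is a minor 7th above the root.
A seventh above D uses the letter C, and the minor 7th above D♯ is C♯.

C♯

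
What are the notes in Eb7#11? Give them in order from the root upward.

Eb, G, Bb, Db, A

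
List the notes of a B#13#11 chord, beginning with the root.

B#13#11: dominant thirteenth sharp eleven on B#.
B# — root
D## — major 3rd
F## — perfect 5th
A# — minor 7th
C## — major 9th
E## — augmented 11th
G## — major 13th

B# D## F## A# C## E## G##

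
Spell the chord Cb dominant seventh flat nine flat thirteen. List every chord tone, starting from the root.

Cb dominant seventh flat nine flat thirteen: dominant seventh flat nine flat thirteen on Cb.
- root: Cb
- major 3rd: Eb
- perfect 5th: Gb
- minor 7th: Bbb
- minor 9th: Dbb
- minor 13th: Abb

Cb – Eb – Gb – Bbb – Dbb – Abb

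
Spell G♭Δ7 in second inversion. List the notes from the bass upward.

In root position, G♭Δ7 is Gb–Bb–Db–F.
Second inversion puts the fifth (Db) in the bass.

Db  F  Gb  Bb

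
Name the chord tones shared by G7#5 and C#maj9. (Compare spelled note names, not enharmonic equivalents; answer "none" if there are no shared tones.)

G7#5 = G, B, D#, F.
C#maj9 = C#, E#, G#, B#, D#.
Shared: D#.

D#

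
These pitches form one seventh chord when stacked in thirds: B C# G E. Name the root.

Stacking in thirds gives C# – E – G – B, so C# is the root — C# half-diminished seventh.

C#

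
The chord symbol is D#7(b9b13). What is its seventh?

C#

D#7(b9b13) is built on D#; its 7th is a minor 7th above the root.
A seventh above D uses the letter C, and the minor 7th above D# is C#.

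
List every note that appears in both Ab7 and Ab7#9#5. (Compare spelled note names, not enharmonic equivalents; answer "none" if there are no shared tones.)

Ab7 = Ab, C, Eb, Gb.
Ab7#9#5 = Ab, C, E, Gb, B.
Shared: Ab, C, Gb.

Ab, C, Gb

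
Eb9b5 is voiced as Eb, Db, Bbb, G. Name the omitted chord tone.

Eb9b5 = Eb, G, Bbb, Db, F. The voicing lacks the 9th (major 9th), F.

F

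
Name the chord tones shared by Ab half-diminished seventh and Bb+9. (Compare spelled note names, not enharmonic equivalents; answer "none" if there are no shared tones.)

Ab half-diminished seventh: Ab Cb Ebb Gb
Bb+9: Bb D F# Ab C
Common to both → Ab.

Ab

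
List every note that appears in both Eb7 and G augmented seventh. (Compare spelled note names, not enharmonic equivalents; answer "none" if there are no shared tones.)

Eb7: E♭ G B♭ D♭
G augmented seventh: G B D♯ F
Common to both → G.

G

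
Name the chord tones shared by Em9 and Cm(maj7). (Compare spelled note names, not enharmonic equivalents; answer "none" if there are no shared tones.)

Em9: E G B D F#
Cm(maj7): C Eb G B
Common to both → G, B.

G B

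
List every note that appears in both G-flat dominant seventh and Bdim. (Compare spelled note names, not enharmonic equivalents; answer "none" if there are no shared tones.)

none

G-flat dominant seventh = G♭, B♭, D♭, F♭.
Bdim = B, D, F.
Shared: none.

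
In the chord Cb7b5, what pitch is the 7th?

Cb7b5 is built on Cb; its 7th is a minor 7th above the root.
A seventh above C uses the letter B, and the minor 7th above Cb is Bbb.

Bbb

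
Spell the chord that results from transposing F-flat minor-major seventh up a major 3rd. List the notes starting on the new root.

A-flat C-flat E-flat G

F-flat up a major 3rd → A-flat. New chord: A-flat minor-major seventh.
root → A-flat
3rd (minor 3rd) → C-flat
5th (perfect 5th) → E-flat
7th (major 7th) → G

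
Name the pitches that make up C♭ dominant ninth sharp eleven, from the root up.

C♭ dominant ninth sharp eleven: dominant ninth sharp eleven on C-flat.
Root: C-flat
Major 3rd (3rd): E-flat
Perfect 5th (5th): G-flat
Minor 7th (7th): B-double-flat
Major 9th (9th): D-flat
Augmented 11th (11th): F

C-flat, E-flat, G-flat, B-double-flat, D-flat, F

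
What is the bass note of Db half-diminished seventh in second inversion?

A-double-flat

Db half-diminished seventh = D-flat–F-flat–A-double-flat–C-flat. Second inversion → fifth in the bass = A-double-flat.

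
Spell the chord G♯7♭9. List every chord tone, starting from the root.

G♯ B♯ D♯ F♯ A

Root G♯, quality dominant seventh flat nine:
root → G♯
3rd (major 3rd) → B♯
5th (perfect 5th) → D♯
7th (minor 7th) → F♯
9th (minor 9th) → A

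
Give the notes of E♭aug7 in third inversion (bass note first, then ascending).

E♭aug7 = Eb–G–B–Db; third inversion → seventh (Db) lowest.

Db Eb G B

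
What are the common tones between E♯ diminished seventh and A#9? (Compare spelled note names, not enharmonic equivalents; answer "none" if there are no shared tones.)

E# – G#

E♯ diminished seventh: E# G# B D
A#9: A# C## E# G# B#
Common to both → E#, G#.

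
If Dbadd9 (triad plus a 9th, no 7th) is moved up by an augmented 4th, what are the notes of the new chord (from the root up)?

An augmented 4th up from Db is G, so the new chord is G added-ninth.
G — root
B — major 3rd
D — perfect 5th
A — major 9th

G B D A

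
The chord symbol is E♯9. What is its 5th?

E♯9 is built on E#; its 5th is a perfect 5th above the root.
A fifth above E uses the letter B, and the perfect 5th above E# is B#.

B#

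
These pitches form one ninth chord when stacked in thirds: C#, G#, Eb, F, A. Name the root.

Arranged so that each adjacent pair is a third by letter name: F – A – C# – Eb – G#.
The bottom of that stack, F, is the root (this is F dominant seventh sharp nine sharp five).

F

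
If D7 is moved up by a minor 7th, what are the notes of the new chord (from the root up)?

A minor 7th up from D is C, so the new chord is C dominant seventh.
C — root
E — major 3rd
G — perfect 5th
Bb — minor 7th

C – E – G – Bb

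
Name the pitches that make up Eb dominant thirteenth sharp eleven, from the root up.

Root E-flat, quality dominant thirteenth sharp eleven:
E-flat — root
G — major 3rd
B-flat — perfect 5th
D-flat — minor 7th
F — major 9th
A — augmented 11th
C — major 13th

E-flat G B-flat D-flat F A C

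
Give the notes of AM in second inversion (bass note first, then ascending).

AM = A–C♯–E; second inversion → fifth (E) lowest.

E, A, C♯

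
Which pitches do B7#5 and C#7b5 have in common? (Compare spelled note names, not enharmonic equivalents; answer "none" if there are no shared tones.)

B

B7#5 = B, D#, F##, A.
C#7b5 = C#, E#, G, B.
Shared: B.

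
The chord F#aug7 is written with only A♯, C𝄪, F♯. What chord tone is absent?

E

F#aug7 = F♯, A♯, C𝄪, E. The voicing lacks the 7th (minor 7th), E.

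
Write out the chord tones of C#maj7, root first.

C# – E# – G# – B#

C#maj7: major seventh on C#.
Root: C#
Major 3rd (3rd): E#
Perfect 5th (5th): G#
Major 7th (7th): B#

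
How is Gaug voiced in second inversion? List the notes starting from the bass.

D#, G, B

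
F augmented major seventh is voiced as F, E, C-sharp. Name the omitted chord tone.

F augmented major seventh = F, A, C-sharp, E. The voicing lacks the 3rd (major 3rd), A.

A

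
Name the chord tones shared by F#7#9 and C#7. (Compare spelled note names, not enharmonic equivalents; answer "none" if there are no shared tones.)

C#

F#7#9: F# A# C# E G##
C#7: C# E# G# B
Common to both → C#.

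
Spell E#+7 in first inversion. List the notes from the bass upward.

In root position, E#+7 is E#–G##–B##–D#.
First inversion puts the third (G##) in the bass.

G##  B##  D#  E#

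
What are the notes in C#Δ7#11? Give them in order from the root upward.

C#Δ7#11: major seventh sharp eleven on C#.
- root: C#
- major 3rd: E#
- perfect 5th: G#
- major 7th: B#
- augmented 11th: F##

C# E# G# B# F##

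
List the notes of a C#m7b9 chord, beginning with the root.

C# – E – G# – B – D

C#m7b9 is a minor seventh flat nine built on C#.
- root: C#
- minor 3rd: E
- perfect 5th: G#
- minor 7th: B
- minor 9th: D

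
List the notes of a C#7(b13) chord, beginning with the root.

C#7(b13) is a dominant seventh flat thirteen built on C#.
C# — root
E# — major 3rd
G# — perfect 5th
B — minor 7th
A — minor 13th

C#, E#, G#, B, A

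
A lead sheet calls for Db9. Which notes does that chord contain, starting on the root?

Db9 is a dominant ninth built on D♭.
D♭ — root
F — major 3rd
A♭ — perfect 5th
C♭ — minor 7th
E♭ — major 9th

D♭, F, A♭, C♭, E♭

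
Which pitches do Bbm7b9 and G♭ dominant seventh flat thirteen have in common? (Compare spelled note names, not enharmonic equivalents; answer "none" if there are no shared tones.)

Bb, Db

Bbm7b9: Bb Db F Ab Cb
G♭ dominant seventh flat thirteen: Gb Bb Db Fb Ebb
Common to both → Bb, Db.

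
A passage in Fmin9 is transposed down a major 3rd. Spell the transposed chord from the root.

D♭ – F♭ – A♭ – C♭ – E♭

Transposed root: F → D♭ (major 3rd down). So we spell D♭ minor ninth:
Root: D♭
Minor 3rd (3rd): F♭
Perfect 5th (5th): A♭
Minor 7th (7th): C♭
Major 9th (9th): E♭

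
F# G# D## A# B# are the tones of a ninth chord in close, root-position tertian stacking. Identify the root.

Arranged so that each adjacent pair is a third by letter name: G# – B# – D## – F# – A#.
The bottom of that stack, G#, is the root (this is G# dominant ninth sharp five).

G#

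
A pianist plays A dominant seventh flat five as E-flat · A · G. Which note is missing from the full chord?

The full A dominant seventh flat five chord is A, C-sharp, E-flat, G.
Comparing with the voicing, the major 3rd (3rd) — C-sharp — is absent.

C-sharp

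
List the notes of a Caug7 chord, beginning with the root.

C  E  G#  Bb

Caug7: augmented seventh on C.
Root: C
Major 3rd (3rd): E
Augmented 5th (5th): G#
Minor 7th (7th): Bb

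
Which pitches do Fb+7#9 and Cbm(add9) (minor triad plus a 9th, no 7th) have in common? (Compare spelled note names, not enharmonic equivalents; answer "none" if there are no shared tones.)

Ebb

Fb+7#9 = Fb, Ab, C, Ebb, G.
Cbm(add9) = Cb, Ebb, Gb, Db.
Shared: Ebb.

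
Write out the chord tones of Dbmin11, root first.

Root Db, quality minor eleventh:
root → Db
3rd (minor 3rd) → Fb
5th (perfect 5th) → Ab
7th (minor 7th) → Cb
9th (major 9th) → Eb
11th (perfect 11th) → Gb

Db, Fb, Ab, Cb, Eb, Gb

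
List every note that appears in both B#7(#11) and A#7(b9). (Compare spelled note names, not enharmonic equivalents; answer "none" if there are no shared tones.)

A♯

B#7(#11): B♯ D𝄪 F𝄪 A♯ E𝄪
A#7(b9): A♯ C𝄪 E♯ G♯ B
Common to both → A♯.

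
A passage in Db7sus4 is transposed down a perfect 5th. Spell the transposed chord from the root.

A perfect 5th down from Db is Gb, so the new chord is Gb dominant seventh suspended fourth.
- root: Gb
- perfect 4th: Cb
- perfect 5th: Db
- minor 7th: Fb

Gb Cb Db Fb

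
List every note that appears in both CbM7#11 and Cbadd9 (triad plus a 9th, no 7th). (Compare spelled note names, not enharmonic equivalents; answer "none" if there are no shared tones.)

CbM7#11 = Cb, Eb, Gb, Bb, F.
Cbadd9 = Cb, Eb, Gb, Db.
Shared: Cb, Eb, Gb.

Cb, Eb, Gb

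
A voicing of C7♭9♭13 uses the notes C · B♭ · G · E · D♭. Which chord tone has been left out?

The full C7♭9♭13 chord is C, E, G, B♭, D♭, A♭.
Comparing with the voicing, the minor 13th (13th) — A♭ — is absent.

A♭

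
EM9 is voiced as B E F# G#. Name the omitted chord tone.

EM9 = E, G#, B, D#, F#. The voicing lacks the 7th (major 7th), D#.

D#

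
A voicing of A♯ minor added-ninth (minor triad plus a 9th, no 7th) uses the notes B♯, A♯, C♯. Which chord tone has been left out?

E♯

A♯ minor added-ninth = A♯, C♯, E♯, B♯. The voicing lacks the 5th (perfect 5th), E♯.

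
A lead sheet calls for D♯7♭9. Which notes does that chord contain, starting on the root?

D#, F##, A#, C#, E

D♯7♭9: dominant seventh flat nine on D#.
root → D#
3rd (major 3rd) → F##
5th (perfect 5th) → A#
7th (minor 7th) → C#
9th (minor 9th) → E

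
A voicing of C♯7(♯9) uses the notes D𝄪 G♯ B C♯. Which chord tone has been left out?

E♯

The full C♯7(♯9) chord is C♯, E♯, G♯, B, D𝄪.
Comparing with the voicing, the major 3rd (3rd) — E♯ — is absent.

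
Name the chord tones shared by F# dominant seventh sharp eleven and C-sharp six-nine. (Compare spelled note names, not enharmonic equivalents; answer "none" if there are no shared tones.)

F# dominant seventh sharp eleven = F-sharp, A-sharp, C-sharp, E, B-sharp.
C-sharp six-nine = C-sharp, E-sharp, G-sharp, A-sharp, D-sharp.
Shared: A-sharp, C-sharp.

A-sharp, C-sharp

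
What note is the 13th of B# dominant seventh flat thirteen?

Root of B# dominant seventh flat thirteen = B#. The 13th is a minor 13th: B# up a minor 13th → G#.

G#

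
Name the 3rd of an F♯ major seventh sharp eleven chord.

A-sharp

F♯ major seventh sharp eleven is built on F-sharp; its 3rd is a major 3rd above the root.
A third above F uses the letter A, and the major 3rd above F-sharp is A-sharp.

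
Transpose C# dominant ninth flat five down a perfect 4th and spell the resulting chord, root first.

Transposed root: C-sharp → G-sharp (perfect 4th down). So we spell G-sharp dominant ninth flat five:
root → G-sharp
3rd (major 3rd) → B-sharp
5th (diminished 5th) → D
7th (minor 7th) → F-sharp
9th (major 9th) → A-sharp

G-sharp B-sharp D F-sharp A-sharp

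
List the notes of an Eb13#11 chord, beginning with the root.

Eb13#11: dominant thirteenth sharp eleven on Eb.
Root: Eb
Major 3rd (3rd): G
Perfect 5th (5th): Bb
Minor 7th (7th): Db
Major 9th (9th): F
Augmented 11th (11th): A
Major 13th (13th): C

Eb, G, Bb, Db, F, A, C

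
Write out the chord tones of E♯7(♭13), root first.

E#  G##  B#  D#  C#

Root E#, quality dominant seventh flat thirteen:
Root: E#
Major 3rd (3rd): G##
Perfect 5th (5th): B#
Minor 7th (7th): D#
Minor 13th (13th): C#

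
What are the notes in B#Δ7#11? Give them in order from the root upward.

B#, D##, F##, A##, E##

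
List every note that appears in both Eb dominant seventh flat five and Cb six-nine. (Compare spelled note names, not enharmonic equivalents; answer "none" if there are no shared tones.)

E-flat – D-flat

Eb dominant seventh flat five: E-flat G B-double-flat D-flat
Cb six-nine: C-flat E-flat G-flat A-flat D-flat
Common to both → E-flat, D-flat.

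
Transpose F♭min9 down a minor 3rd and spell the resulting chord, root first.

A minor 3rd down from Fb is Db, so the new chord is Db minor ninth.
Db — root
Fb — minor 3rd
Ab — perfect 5th
Cb — minor 7th
Eb — major 9th

Db Fb Ab Cb Eb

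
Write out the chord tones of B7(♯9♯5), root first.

B D# F## A C##

Root B, quality dominant seventh sharp nine sharp five:
root → B
3rd (major 3rd) → D#
5th (augmented 5th) → F##
7th (minor 7th) → A
9th (augmented 9th) → C##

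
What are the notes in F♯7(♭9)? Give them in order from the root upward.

F♯, A♯, C♯, E, G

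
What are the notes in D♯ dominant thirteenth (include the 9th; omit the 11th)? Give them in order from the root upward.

D-sharp, F-double-sharp, A-sharp, C-sharp, E-sharp, B-sharp

D♯ dominant thirteenth: dominant thirteenth on D-sharp.
Root: D-sharp
Major 3rd (3rd): F-double-sharp
Perfect 5th (5th): A-sharp
Minor 7th (7th): C-sharp
Major 9th (9th): E-sharp
Major 13th (13th): B-sharp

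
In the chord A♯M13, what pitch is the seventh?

Root of A♯M13 = A♯. The 7th is a major 7th: A♯ up a major 7th → G𝄪.

G𝄪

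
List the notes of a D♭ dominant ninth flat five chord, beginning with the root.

D-flat F A-double-flat C-flat E-flat

Root D-flat, quality dominant ninth flat five:
- root: D-flat
- major 3rd: F
- diminished 5th: A-double-flat
- minor 7th: C-flat
- major 9th: E-flat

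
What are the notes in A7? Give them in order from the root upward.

Root A, quality dominant seventh:
A — root
C# — major 3rd
E — perfect 5th
G — minor 7th

A, C#, E, G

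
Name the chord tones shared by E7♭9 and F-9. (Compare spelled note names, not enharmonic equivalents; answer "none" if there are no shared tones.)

E7♭9: E G# B D F
F-9: F Ab C Eb G
Common to both → F.

F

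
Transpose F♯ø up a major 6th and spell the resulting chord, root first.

D# F# A C#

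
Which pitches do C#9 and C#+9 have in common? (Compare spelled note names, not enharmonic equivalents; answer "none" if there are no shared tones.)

C♯, E♯, B, D♯

C#9 = C♯, E♯, G♯, B, D♯.
C#+9 = C♯, E♯, G𝄪, B, D♯.
Shared: C♯, E♯, B, D♯.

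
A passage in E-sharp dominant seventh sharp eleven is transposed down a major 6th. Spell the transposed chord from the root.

G-sharp B-sharp D-sharp F-sharp C-double-sharp

A major 6th down from E-sharp is G-sharp, so the new chord is G-sharp dominant seventh sharp eleven.
G-sharp — root
B-sharp — major 3rd
D-sharp — perfect 5th
F-sharp — minor 7th
C-double-sharp — augmented 11th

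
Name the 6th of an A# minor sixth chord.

A# minor sixth is built on A#; its 6th is a major 6th above the root.
A sixth above A uses the letter F, and the major 6th above A# is F##.

F##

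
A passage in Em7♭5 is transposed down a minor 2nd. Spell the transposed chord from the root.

D♯  F♯  A  C♯

Transposed root: E → D♯ (minor 2nd down). So we spell D♯ half-diminished seventh:
Root: D♯
Minor 3rd (3rd): F♯
Diminished 5th (5th): A
Minor 7th (7th): C♯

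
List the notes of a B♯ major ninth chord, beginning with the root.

Root B#, quality major ninth:
root → B#
3rd (major 3rd) → D##
5th (perfect 5th) → F##
7th (major 7th) → A##
9th (major 9th) → C##

B# D## F## A## C##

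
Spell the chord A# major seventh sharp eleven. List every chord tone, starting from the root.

A-sharp C-double-sharp E-sharp G-double-sharp D-double-sharp

A# major seventh sharp eleven: major seventh sharp eleven on A-sharp.
Root: A-sharp
Major 3rd (3rd): C-double-sharp
Perfect 5th (5th): E-sharp
Major 7th (7th): G-double-sharp
Augmented 11th (11th): D-double-sharp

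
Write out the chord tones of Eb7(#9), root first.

E♭ – G – B♭ – D♭ – F♯

Root E♭, quality dominant seventh sharp nine:
root → E♭
3rd (major 3rd) → G
5th (perfect 5th) → B♭
7th (minor 7th) → D♭
9th (augmented 9th) → F♯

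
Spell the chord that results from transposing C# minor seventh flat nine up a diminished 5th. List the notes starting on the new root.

G  B-flat  D  F  A-flat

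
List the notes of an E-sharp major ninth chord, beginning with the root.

E-sharp G-double-sharp B-sharp D-double-sharp F-double-sharp

E-sharp major ninth is a major ninth built on E-sharp.
E-sharp — root
G-double-sharp — major 3rd
B-sharp — perfect 5th
D-double-sharp — major 7th
F-double-sharp — major 9th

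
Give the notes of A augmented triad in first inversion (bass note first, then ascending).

C#  E#  A

In root position, A augmented triad is A–C#–E#.
First inversion puts the third (C#) in the bass.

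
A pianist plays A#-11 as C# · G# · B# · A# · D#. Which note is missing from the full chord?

The full A#-11 chord is A#, C#, E#, G#, B#, D#.
Comparing with the voicing, the perfect 5th (5th) — E# — is absent.

E#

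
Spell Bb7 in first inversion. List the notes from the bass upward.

D, F, Ab, Bb

In root position, Bb7 is Bb–D–F–Ab.
First inversion puts the third (D) in the bass.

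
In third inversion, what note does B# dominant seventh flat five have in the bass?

A-sharp

B# dominant seventh flat five = B-sharp–D-double-sharp–F-sharp–A-sharp. Third inversion → seventh in the bass = A-sharp.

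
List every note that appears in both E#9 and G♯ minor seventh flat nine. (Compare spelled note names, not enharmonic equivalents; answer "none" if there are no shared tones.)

D#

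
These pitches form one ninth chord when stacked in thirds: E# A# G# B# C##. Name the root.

A#

Stacking in thirds gives A# – C## – E# – G# – B#, so A# is the root — A# dominant ninth.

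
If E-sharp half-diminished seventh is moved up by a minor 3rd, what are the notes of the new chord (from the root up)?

E# up a minor 3rd → G#. New chord: G# half-diminished seventh.
- root: G#
- minor 3rd: B
- diminished 5th: D
- minor 7th: F#

G#  B  D  F#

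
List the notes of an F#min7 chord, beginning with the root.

F♯ A C♯ E

F#min7: minor seventh on F♯.
F♯ — root
A — minor 3rd
C♯ — perfect 5th
E — minor 7th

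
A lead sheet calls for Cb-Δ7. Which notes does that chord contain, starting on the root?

C♭  E𝄫  G♭  B♭

Cb-Δ7 is a minor-major seventh built on C♭.
- root: C♭
- minor 3rd: E𝄫
- perfect 5th: G♭
- major 7th: B♭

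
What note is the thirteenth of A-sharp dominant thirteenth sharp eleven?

A-sharp dominant thirteenth sharp eleven is built on A-sharp; its 13th is a major 13th above the root.
A sixth above A uses the letter F, and the major 13th above A-sharp is F-double-sharp.

F-double-sharp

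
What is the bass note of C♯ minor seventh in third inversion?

C♯ minor seventh in root position is C-sharp–E–G-sharp–B.
Third inversion places the seventh in the bass, which is B.

B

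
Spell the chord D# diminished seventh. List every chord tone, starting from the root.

Root D#, quality diminished seventh:
root → D#
3rd (minor 3rd) → F#
5th (diminished 5th) → A
7th (diminished 7th) → C

D# – F# – A – C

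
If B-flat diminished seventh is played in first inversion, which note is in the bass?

Db

B-flat diminished seventh in root position is Bb–Db–Fb–Abb.
First inversion places the third in the bass, which is Db.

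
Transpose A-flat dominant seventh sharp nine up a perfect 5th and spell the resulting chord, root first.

E-flat, G, B-flat, D-flat, F-sharp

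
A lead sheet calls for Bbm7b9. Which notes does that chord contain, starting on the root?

B♭, D♭, F, A♭, C♭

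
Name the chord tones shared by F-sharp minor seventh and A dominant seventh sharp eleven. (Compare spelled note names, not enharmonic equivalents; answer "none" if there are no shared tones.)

A  C-sharp  E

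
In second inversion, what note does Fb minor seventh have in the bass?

Fb minor seventh in root position is F-flat–A-double-flat–C-flat–E-double-flat.
Second inversion places the fifth in the bass, which is C-flat.

C-flat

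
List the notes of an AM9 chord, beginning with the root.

AM9: major ninth on A.
root → A
3rd (major 3rd) → C#
5th (perfect 5th) → E
7th (major 7th) → G#
9th (major 9th) → B

A, C#, E, G#, B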